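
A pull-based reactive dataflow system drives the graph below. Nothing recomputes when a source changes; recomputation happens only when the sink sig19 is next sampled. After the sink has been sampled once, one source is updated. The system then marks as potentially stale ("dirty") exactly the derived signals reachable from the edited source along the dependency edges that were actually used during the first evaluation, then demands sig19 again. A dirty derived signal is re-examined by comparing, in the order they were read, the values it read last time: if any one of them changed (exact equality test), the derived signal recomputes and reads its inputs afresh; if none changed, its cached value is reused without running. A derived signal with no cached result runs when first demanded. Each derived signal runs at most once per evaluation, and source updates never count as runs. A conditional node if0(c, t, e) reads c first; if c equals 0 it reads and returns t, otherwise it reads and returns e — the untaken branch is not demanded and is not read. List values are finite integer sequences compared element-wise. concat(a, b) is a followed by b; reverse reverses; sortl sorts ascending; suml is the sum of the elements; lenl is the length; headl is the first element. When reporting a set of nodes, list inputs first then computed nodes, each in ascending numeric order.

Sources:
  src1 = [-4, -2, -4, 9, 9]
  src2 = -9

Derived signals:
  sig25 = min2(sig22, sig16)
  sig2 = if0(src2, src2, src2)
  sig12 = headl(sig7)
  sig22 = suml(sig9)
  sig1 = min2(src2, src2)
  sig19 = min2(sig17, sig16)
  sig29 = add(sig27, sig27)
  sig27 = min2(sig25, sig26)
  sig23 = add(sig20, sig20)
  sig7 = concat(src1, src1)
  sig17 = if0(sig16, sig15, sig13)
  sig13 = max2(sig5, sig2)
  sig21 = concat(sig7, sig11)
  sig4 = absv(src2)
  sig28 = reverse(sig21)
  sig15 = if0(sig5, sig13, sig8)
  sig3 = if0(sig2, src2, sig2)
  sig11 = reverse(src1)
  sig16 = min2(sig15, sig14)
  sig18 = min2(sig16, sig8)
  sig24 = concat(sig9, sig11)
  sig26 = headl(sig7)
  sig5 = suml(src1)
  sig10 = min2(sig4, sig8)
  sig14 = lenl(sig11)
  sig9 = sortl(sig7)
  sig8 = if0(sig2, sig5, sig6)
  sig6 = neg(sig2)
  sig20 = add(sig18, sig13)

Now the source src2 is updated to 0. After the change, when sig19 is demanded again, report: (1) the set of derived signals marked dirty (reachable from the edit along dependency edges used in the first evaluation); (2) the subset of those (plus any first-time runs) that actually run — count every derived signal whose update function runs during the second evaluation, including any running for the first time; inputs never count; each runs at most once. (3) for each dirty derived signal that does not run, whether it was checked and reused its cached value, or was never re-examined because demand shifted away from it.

First evaluation (everything demanded from the output):
  sig2 = if0(src2=-9 -> else branch src2) = -9
  sig5 = suml([-4, -2, -4, 9, 9]) = 8
  sig6 = neg(-9) = 9
  sig8 = if0(sig2=-9 -> else branch sig6) = 9
  sig11 = reverse([-4, -2, -4, 9, 9]) = [9, 9, -4, -2, -4]
  sig13 = max2(8, -9) = 8
  sig14 = lenl([9, 9, -4, -2, -4]) = 5
  sig15 = if0(sig5=8 -> else branch sig8) = 9
  sig16 = min2(9, 5) = 5
  sig17 = if0(sig16=5 -> else branch sig13) = 8
  sig19 = min2(8, 5) = 5

Propagation after the edit:
  sig2: runs — src2 -9->0; src2 -9->0; result 0.
  sig6: marked dirty but never re-examined — demand shifted away from it.
  sig8: runs — sig2 -9->0; result 8.
  sig13: runs — sig2 -9->0; result 8 (same value as before).
  sig15: runs — sig8 9->8; result 8.
  sig16: runs — sig15 9->8; result 5 (same value as before).
  sig17: checked — values it read are unchanged (sig16 unchanged, sig13 unchanged); reused cached 8 without running.
  sig19: checked — values it read are unchanged (sig17 unchanged, sig16 unchanged); reused cached 5 without running.

Key observation: a condition flipped, so demand moved to the other branch — sig6 is never re-examined.

Marked dirty: sig2, sig6, sig8, sig13, sig15, sig16, sig17, sig19.
Derived signals that run: sig2, sig8, sig13, sig15, sig16 — 5 in total.
Checked but reused from cache: sig17, sig19.
Never re-examined (demand shifted away): sig6.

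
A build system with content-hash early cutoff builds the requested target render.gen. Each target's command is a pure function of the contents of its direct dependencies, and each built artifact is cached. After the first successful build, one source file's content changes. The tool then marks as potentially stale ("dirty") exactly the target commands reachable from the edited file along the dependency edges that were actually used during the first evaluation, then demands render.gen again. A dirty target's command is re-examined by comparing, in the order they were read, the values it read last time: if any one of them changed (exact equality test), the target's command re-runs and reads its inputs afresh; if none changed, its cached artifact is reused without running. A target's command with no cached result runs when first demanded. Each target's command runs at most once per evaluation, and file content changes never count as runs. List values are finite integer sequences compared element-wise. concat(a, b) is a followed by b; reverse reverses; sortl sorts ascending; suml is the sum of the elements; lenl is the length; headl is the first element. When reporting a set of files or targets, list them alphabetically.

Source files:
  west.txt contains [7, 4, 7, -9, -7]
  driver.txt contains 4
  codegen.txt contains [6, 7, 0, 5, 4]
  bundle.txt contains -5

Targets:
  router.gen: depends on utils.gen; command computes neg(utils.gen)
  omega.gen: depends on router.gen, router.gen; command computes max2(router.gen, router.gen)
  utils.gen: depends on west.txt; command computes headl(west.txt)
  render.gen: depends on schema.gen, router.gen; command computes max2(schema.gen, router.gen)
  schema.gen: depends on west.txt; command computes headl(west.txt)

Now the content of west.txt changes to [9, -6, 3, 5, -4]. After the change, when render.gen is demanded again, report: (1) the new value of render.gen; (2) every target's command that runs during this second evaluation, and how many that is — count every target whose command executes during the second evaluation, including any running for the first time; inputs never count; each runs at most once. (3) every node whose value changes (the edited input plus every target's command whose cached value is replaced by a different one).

New value of render.gen: 9.
Target commands that run: render.gen, router.gen, schema.gen, utils.gen — 4 in total.
Values that change: render.gen, router.gen, schema.gen, utils.gen, west.txt.

First evaluation (everything demanded from the output):
  schema.gen = headl([7, 4, 7, -9, -7]) = 7
  utils.gen = headl([7, 4, 7, -9, -7]) = 7
  router.gen = neg(7) = -7
  render.gen = max2(7, -7) = 7

Propagation after the edit:
  schema.gen: runs — west.txt [7, 4, 7, -9, -7]->[9, -6, 3, 5, -4]; result 9.
  utils.gen: runs — west.txt [7, 4, 7, -9, -7]->[9, -6, 3, 5, -4]; result 9.
  router.gen: runs — utils.gen 7->9; result -9.
  render.gen: runs — schema.gen 7->9; router.gen -7->-9; result 9.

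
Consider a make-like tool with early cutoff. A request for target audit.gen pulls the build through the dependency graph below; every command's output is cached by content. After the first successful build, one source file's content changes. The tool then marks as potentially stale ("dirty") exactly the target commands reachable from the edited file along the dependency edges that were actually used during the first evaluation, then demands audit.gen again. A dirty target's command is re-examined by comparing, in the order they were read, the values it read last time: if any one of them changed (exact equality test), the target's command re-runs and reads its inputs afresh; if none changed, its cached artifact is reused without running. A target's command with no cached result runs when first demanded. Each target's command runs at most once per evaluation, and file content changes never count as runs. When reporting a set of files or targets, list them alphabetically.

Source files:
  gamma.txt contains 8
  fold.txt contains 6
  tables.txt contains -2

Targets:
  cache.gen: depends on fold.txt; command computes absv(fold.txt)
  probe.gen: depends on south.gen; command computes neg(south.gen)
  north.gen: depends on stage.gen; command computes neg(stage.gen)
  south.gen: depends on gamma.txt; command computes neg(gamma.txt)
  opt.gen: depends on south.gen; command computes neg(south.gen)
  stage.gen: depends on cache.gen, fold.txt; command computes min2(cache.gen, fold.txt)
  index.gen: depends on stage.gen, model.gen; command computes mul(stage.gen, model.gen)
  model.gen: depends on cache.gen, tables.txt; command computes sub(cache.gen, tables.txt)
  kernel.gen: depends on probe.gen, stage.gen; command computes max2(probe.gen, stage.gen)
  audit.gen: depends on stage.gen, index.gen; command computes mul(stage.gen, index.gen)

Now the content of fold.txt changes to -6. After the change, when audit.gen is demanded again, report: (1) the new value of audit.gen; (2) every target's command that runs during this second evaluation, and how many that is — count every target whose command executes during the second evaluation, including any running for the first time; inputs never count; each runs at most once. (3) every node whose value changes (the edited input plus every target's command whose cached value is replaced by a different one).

Demanding audit.gen again yields 288.
4 target commands run: audit.gen, cache.gen, index.gen, stage.gen.
The nodes whose values change: fold.txt, index.gen, stage.gen.
Note where the cutoff bites: model.gen is checked, finds nothing changed, and keeps its cache.

First demand of the output computes:
  cache.gen = absv(6) = 6
  model.gen = sub(6, -2) = 8
  stage.gen = min2(6, 6) = 6
  index.gen = mul(6, 8) = 48
  audit.gen = mul(6, 48) = 288

After the edit, cleaning proceeds:
  cache.gen: a read changed (fold.txt 6->-6) — executes, giving 6 — identical to its old value.
  model.gen: dirty, but its reads are unchanged (cache.gen unchanged, tables.txt unchanged); cached 8 stands.
  stage.gen: a read changed (fold.txt 6->-6) — executes, giving -6.
  index.gen: a read changed (stage.gen 6->-6) — executes, giving -48.
  audit.gen: a read changed (stage.gen 6->-6; index.gen 48->-48) — executes, giving 288 — identical to its old value.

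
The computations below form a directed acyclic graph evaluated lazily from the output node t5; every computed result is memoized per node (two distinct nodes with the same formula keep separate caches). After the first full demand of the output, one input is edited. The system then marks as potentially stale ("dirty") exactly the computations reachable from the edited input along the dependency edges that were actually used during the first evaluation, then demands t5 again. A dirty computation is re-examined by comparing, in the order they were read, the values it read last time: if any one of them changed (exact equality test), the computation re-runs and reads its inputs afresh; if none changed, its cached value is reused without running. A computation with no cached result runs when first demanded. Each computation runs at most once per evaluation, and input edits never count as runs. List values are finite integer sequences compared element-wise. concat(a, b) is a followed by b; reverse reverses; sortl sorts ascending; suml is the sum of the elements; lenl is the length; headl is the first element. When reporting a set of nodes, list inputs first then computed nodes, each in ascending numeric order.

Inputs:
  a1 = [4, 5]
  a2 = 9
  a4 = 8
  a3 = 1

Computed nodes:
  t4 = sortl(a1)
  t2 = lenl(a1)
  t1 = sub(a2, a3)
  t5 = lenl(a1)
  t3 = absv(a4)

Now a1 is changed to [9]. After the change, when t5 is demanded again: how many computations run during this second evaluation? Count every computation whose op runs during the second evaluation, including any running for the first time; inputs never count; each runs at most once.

1 computations run: t5.

First demand of the output computes:
  t5 = lenl([4, 5]) = 2

After the edit, cleaning proceeds:
  t5: a read changed (a1 [4, 5]->[9]) — executes, giving 1.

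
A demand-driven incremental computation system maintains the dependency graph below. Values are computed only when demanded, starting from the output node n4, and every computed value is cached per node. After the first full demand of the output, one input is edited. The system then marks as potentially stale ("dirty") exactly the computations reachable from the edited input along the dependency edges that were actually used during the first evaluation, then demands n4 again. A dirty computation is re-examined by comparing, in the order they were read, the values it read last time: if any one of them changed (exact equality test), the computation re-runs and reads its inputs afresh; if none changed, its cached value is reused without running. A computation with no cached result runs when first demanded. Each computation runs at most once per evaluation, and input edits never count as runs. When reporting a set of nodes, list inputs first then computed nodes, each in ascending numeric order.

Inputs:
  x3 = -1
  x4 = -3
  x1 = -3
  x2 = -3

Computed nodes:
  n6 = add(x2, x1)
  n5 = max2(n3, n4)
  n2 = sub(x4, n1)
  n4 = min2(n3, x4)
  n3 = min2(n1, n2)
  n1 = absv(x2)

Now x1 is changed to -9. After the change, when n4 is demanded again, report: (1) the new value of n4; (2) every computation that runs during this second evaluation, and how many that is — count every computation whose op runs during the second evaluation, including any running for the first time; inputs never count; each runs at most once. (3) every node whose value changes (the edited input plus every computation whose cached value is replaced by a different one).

New value of n4: -6.
Computations that run: none — 0 in total.
Values that change: x1.
Key observation: x1 is never demanded by the output, so the edit triggers no recomputation at all.

First evaluation (everything demanded from the output):
  n1 = absv(-3) = 3
  n2 = sub(-3, 3) = -6
  n3 = min2(3, -6) = -6
  n4 = min2(-6, -3) = -6

Propagation after the edit:
  x1 feeds no computation that the output demands — nothing is marked dirty and nothing runs.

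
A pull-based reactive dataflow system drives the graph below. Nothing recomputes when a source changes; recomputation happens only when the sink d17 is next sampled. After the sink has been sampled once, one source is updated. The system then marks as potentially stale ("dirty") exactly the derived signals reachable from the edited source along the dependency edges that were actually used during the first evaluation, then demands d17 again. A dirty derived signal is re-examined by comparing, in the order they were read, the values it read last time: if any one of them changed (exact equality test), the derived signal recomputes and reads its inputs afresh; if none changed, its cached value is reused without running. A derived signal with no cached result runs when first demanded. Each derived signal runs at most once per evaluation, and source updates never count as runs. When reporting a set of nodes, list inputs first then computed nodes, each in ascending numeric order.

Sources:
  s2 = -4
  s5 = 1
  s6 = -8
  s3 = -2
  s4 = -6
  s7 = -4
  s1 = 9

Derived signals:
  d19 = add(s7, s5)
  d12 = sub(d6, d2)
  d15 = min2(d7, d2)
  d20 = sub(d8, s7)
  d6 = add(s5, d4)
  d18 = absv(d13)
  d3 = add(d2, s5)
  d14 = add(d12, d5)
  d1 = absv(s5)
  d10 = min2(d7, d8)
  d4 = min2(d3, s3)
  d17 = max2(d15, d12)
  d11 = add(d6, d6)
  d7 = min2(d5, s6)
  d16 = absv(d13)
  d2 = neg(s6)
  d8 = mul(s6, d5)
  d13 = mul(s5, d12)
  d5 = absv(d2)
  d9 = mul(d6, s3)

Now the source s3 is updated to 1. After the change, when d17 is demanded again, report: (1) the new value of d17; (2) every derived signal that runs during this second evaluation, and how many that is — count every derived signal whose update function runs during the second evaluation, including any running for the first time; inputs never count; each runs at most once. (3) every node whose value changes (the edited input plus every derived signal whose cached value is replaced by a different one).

First evaluation (everything demanded from the output):
  d2 = neg(-8) = 8
  d3 = add(8, 1) = 9
  d4 = min2(9, -2) = -2
  d5 = absv(8) = 8
  d6 = add(1, -2) = -1
  d7 = min2(8, -8) = -8
  d12 = sub(-1, 8) = -9
  d15 = min2(-8, 8) = -8
  d17 = max2(-8, -9) = -8

Propagation after the edit:
  d4: runs — s3 -2->1; result 1.
  d6: runs — d4 -2->1; result 2.
  d12: runs — d6 -1->2; result -6.
  d17: runs — d12 -9->-6; result -6.

New value of d17: -6.
Derived signals that run: d4, d6, d12, d17 — 4 in total.
Values that change: s3, d4, d6, d12, d17.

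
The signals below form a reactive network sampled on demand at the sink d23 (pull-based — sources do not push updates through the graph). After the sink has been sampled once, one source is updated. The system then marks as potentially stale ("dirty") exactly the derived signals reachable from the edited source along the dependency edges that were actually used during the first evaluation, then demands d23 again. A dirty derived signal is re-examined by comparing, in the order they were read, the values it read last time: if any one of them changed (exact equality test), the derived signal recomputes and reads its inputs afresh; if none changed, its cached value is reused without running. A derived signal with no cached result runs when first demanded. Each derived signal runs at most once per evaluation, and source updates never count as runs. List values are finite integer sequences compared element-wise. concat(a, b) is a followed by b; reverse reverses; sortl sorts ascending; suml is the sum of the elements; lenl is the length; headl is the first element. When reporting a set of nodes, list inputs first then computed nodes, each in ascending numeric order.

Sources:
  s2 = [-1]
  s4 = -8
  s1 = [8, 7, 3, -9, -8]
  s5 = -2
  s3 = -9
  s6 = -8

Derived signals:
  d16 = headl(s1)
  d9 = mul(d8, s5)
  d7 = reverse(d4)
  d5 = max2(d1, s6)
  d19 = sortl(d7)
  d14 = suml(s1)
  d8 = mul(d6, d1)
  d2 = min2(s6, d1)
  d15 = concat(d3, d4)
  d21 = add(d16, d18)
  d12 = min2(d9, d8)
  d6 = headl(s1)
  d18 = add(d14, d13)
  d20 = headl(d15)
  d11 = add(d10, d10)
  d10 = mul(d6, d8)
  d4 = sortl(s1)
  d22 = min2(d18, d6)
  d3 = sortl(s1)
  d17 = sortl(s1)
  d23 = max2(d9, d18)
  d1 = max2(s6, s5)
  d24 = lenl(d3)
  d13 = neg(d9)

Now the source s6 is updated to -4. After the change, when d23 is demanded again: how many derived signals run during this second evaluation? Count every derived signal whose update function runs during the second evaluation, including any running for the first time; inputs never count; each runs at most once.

Run set: d1 (1 run).
The important point: d1 recomputes to an identical value, and the output ends up unchanged.

Initial pass — values computed on the first demand:
  d1 = max2(-8, -2) = -2
  d6 = headl([8, 7, 3, -9, -8]) = 8
  d8 = mul(8, -2) = -16
  d9 = mul(-16, -2) = 32
  d13 = neg(32) = -32
  d14 = suml([8, 7, 3, -9, -8]) = 1
  d18 = add(1, -32) = -31
  d23 = max2(32, -31) = 32

Second demand — change propagation:
  d1: re-runs because s6 -8->-4; new result -2 (unchanged).
  d8: re-examined; everything it read last time is the same (d6 unchanged, d1 unchanged) — cache -16 kept, no run.
  d9: re-examined; everything it read last time is the same (d8 unchanged, s5 unchanged) — cache 32 kept, no run.
  d13: re-examined; everything it read last time is the same (d9 unchanged) — cache -32 kept, no run.
  d18: re-examined; everything it read last time is the same (d14 unchanged, d13 unchanged) — cache -31 kept, no run.
  d23: re-examined; everything it read last time is the same (d9 unchanged, d18 unchanged) — cache 32 kept, no run.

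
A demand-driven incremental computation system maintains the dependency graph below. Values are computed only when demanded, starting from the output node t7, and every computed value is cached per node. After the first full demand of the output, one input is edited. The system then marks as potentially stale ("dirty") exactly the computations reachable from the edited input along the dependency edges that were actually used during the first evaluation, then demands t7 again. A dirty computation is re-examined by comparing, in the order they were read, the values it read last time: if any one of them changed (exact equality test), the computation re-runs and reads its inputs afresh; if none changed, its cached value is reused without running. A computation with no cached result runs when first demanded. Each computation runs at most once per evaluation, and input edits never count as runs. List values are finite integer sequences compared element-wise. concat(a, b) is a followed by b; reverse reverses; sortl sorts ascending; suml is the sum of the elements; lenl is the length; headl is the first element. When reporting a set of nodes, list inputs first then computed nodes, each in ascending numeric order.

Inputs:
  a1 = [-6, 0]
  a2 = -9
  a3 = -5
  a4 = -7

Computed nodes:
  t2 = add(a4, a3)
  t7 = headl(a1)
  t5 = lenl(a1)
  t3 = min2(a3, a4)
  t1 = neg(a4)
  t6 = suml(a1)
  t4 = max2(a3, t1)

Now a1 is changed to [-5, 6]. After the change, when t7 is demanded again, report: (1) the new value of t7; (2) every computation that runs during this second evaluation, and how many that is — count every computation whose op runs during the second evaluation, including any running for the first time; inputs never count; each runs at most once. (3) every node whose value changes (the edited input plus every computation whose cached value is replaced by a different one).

First evaluation (everything demanded from the output):
  t7 = headl([-6, 0]) = -6

Propagation after the edit:
  t7: runs — a1 [-6, 0]->[-5, 6]; result -5.

New value of t7: -5.
Computations that run: t7 — 1 in total.
Values that change: a1, t7.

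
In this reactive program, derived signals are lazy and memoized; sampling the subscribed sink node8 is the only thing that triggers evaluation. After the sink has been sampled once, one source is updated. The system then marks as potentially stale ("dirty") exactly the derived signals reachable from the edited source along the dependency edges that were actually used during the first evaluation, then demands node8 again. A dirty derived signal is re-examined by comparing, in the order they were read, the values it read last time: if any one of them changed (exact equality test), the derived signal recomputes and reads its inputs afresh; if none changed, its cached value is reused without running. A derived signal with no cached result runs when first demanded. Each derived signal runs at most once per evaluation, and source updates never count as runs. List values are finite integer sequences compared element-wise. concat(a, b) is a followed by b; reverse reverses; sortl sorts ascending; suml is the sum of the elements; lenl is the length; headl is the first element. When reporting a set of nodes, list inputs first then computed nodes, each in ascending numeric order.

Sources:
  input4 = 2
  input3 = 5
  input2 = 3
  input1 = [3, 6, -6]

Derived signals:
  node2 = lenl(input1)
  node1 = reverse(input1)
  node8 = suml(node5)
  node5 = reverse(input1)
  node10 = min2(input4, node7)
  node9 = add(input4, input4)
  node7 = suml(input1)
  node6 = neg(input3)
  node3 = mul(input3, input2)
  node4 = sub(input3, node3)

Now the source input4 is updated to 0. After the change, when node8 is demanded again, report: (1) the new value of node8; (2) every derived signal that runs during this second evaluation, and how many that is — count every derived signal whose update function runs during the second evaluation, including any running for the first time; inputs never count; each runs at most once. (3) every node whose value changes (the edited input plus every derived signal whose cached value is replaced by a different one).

Demanding node8 again yields 3.
0 derived signals run: none.
The nodes whose values change: input4.
Note the shortcut — input4 feeds only undemanded nodes, so no recomputation happens.

First demand of the output computes:
  node5 = reverse([3, 6, -6]) = [-6, 6, 3]
  node8 = suml([-6, 6, 3]) = 3

After the edit, cleaning proceeds:
  input4 only reaches undemanded nodes; the second demand re-runs nothing.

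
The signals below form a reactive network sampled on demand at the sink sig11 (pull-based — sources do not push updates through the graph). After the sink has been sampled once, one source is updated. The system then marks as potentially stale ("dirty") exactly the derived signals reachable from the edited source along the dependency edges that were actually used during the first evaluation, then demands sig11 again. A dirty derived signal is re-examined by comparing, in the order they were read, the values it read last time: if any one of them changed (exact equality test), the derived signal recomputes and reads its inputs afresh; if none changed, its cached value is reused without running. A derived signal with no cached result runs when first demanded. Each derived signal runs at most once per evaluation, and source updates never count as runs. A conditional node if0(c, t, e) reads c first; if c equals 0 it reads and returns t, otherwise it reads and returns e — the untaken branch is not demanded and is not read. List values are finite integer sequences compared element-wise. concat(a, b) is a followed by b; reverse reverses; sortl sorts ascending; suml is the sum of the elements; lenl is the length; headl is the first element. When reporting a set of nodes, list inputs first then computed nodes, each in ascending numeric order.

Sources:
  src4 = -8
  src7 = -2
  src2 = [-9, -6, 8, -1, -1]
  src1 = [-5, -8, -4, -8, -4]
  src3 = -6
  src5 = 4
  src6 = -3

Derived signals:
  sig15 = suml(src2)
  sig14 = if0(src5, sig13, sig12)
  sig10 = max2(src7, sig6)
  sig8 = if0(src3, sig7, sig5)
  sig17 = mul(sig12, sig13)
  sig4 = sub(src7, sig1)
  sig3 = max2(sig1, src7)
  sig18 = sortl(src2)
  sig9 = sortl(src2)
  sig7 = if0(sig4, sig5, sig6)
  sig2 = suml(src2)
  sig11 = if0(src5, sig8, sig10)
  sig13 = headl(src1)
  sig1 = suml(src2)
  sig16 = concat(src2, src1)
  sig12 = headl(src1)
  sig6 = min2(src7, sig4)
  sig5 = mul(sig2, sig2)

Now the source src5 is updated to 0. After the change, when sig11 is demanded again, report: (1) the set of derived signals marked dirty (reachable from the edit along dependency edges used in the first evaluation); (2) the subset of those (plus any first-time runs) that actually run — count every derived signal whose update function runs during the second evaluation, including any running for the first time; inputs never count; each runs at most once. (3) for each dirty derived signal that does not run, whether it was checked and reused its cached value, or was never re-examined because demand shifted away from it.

Dirty set: sig11.
Run set: sig2, sig5, sig8, sig11 (4 run).
All dirty derived signals ended up running.
The important point: the flipped condition pulls in fresh nodes; sig2, sig5, sig8 run for the first time.

Initial pass — values computed on the first demand:
  sig1 = suml([-9, -6, 8, -1, -1]) = -9
  sig4 = sub(-2, -9) = 7
  sig6 = min2(-2, 7) = -2
  sig10 = max2(-2, -2) = -2
  sig11 = if0(src5=4 -> else branch sig10) = -2

Second demand — change propagation:
  sig2: newly demanded (no cache) — executes and yields -9.
  sig5: newly demanded (no cache) — executes and yields 81.
  sig8: newly demanded (no cache) — executes and yields 81.
  sig11: re-runs because src5 4->0; new result 81.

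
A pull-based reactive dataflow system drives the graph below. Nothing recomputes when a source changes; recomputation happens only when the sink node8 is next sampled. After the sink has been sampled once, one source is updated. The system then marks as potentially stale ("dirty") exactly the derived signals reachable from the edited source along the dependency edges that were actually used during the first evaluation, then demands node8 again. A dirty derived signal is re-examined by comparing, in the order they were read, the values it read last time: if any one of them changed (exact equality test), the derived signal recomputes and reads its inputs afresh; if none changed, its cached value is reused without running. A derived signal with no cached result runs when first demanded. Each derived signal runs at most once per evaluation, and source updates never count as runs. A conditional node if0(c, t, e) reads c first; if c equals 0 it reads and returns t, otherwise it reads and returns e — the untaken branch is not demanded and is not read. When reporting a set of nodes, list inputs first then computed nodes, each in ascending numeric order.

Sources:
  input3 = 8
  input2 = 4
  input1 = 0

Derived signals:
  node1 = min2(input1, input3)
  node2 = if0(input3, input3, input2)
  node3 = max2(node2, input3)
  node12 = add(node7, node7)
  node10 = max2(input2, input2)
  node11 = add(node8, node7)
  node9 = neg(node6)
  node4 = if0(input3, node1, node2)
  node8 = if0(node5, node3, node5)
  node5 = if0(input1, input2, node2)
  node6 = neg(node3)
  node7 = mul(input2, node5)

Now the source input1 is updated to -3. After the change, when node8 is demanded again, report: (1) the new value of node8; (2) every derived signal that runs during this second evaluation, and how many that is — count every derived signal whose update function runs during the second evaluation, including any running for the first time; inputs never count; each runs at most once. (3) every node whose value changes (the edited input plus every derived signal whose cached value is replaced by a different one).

First evaluation (everything demanded from the output):
  node5 = if0(input1=0 -> then branch input2) = 4
  node8 = if0(node5=4 -> else branch node5) = 4

Propagation after the edit:
  node2: demanded for the first time — runs, produces 4.
  node5: runs — input1 0->-3; result 4 (same value as before).
  node8: checked — values it read are unchanged (node5 unchanged, node5 unchanged); reused cached 4 without running.

Key observation: a condition flipped, so demand reaches new nodes — node2 runs for the first time.

New value of node8: 4.
Derived signals that run: node2, node5 — 2 in total.
Values that change: input1.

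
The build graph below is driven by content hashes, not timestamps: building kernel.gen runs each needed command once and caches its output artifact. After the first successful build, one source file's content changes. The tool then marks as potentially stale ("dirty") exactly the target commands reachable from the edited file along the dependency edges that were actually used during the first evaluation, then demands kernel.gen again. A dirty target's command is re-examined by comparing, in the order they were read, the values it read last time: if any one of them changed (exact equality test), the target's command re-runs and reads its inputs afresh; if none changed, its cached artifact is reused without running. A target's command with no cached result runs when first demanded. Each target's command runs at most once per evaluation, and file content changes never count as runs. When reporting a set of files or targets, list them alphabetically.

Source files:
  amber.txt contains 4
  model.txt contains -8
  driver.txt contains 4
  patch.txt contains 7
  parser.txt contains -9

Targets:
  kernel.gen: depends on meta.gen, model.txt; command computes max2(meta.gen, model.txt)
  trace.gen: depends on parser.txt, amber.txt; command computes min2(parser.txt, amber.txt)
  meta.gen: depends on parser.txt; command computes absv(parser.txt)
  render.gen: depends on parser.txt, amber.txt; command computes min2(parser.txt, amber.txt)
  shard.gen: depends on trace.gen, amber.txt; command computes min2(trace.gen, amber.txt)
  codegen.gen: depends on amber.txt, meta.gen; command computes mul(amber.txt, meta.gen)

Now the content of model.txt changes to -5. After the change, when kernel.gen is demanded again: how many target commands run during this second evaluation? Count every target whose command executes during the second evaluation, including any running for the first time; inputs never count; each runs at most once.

Initial pass — values computed on the first demand:
  meta.gen = absv(-9) = 9
  kernel.gen = max2(9, -8) = 9

Second demand — change propagation:
  kernel.gen: re-runs because model.txt -8->-5; new result 9 (unchanged).

Run set: kernel.gen (1 run).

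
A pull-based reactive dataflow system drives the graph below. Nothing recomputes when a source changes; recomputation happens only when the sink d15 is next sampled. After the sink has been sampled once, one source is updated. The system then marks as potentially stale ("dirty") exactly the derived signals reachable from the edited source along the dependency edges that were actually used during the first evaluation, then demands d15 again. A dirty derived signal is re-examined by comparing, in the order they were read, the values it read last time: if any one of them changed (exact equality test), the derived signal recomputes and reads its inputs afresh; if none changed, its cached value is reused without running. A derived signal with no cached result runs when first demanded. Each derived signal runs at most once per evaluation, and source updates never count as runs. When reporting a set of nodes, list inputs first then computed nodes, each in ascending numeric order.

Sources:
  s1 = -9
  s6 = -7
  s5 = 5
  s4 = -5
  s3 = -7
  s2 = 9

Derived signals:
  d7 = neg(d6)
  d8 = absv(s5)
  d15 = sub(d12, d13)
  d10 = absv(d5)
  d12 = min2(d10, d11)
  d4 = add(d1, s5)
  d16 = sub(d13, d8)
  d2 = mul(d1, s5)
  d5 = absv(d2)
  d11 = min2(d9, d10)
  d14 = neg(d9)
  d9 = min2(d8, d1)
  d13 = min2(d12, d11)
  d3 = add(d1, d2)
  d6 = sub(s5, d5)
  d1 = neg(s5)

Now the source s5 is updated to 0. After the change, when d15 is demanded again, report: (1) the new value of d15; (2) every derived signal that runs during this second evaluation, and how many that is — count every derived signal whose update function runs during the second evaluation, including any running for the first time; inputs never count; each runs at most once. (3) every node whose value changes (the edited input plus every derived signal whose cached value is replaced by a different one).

New value of d15: 0.
Derived signals that run: d1, d2, d5, d8, d9, d10, d11, d12, d13, d15 — 10 in total.
Values that change: s5, d1, d2, d5, d8, d9, d10, d11, d12, d13.

First evaluation (everything demanded from the output):
  d1 = neg(5) = -5
  d2 = mul(-5, 5) = -25
  d5 = absv(-25) = 25
  d8 = absv(5) = 5
  d9 = min2(5, -5) = -5
  d10 = absv(25) = 25
  d11 = min2(-5, 25) = -5
  d12 = min2(25, -5) = -5
  d13 = min2(-5, -5) = -5
  d15 = sub(-5, -5) = 0

Propagation after the edit:
  d1: runs — s5 5->0; result 0.
  d2: runs — d1 -5->0; s5 5->0; result 0.
  d5: runs — d2 -25->0; result 0.
  d8: runs — s5 5->0; result 0.
  d9: runs — d8 5->0; d1 -5->0; result 0.
  d10: runs — d5 25->0; result 0.
  d11: runs — d9 -5->0; d10 25->0; result 0.
  d12: runs — d10 25->0; d11 -5->0; result 0.
  d13: runs — d12 -5->0; d11 -5->0; result 0.
  d15: runs — d12 -5->0; d13 -5->0; result 0 (same value as before).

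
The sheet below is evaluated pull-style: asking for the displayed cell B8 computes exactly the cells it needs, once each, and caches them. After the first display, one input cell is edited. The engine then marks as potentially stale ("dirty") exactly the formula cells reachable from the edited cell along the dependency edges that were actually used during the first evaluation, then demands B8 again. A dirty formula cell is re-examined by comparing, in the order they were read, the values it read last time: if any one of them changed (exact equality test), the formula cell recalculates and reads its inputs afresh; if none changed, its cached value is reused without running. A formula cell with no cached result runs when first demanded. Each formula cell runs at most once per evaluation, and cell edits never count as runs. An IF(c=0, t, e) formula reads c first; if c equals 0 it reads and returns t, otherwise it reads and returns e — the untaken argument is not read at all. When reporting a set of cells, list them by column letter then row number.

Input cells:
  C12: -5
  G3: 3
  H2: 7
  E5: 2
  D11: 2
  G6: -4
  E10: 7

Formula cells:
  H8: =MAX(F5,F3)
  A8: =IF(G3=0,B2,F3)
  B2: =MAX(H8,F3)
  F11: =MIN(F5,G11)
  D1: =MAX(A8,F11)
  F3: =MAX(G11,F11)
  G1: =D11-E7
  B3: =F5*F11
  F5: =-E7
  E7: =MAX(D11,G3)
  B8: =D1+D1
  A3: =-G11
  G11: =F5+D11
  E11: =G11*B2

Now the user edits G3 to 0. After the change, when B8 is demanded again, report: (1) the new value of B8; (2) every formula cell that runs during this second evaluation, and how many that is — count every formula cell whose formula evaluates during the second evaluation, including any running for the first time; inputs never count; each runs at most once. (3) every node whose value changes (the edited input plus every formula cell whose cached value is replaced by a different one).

Demanding B8 again yields 0.
10 formula cells run: A8, B2, B8, D1, E7, F3, F5, F11, G11, H8.
The nodes whose values change: A8, B8, D1, E7, F3, F5, F11, G3, G11.
Note the branch switch — B2, H8 had no cache and run now for the first time.

First demand of the output computes:
  E7 = MAX(2, 3) = 3
  F5 = -(3) = -3
  G11 = -3 + 2 = -1
  F11 = MIN(-3, -1) = -3
  F3 = MAX(-1, -3) = -1
  A8 = IF(G3=0: G3=3 -> else branch F3) = -1
  D1 = MAX(-1, -3) = -1
  B8 = -1 + -1 = -2

After the edit, cleaning proceeds:
  E7: a read changed (G3 3->0) — executes, giving 2.
  F5: a read changed (E7 3->2) — executes, giving -2.
  G11: a read changed (F5 -3->-2) — executes, giving 0.
  F11: a read changed (F5 -3->-2; G11 -1->0) — executes, giving -2.
  F3: a read changed (G11 -1->0; F11 -3->-2) — executes, giving 0.
  H8: had never run; runs now, result 0.
  B2: had never run; runs now, result 0.
  A8: a read changed (G3 3->0; F3 -1->0) — executes, giving 0.
  D1: a read changed (A8 -1->0; F11 -3->-2) — executes, giving 0.
  B8: a read changed (D1 -1->0; D1 -1->0) — executes, giving 0.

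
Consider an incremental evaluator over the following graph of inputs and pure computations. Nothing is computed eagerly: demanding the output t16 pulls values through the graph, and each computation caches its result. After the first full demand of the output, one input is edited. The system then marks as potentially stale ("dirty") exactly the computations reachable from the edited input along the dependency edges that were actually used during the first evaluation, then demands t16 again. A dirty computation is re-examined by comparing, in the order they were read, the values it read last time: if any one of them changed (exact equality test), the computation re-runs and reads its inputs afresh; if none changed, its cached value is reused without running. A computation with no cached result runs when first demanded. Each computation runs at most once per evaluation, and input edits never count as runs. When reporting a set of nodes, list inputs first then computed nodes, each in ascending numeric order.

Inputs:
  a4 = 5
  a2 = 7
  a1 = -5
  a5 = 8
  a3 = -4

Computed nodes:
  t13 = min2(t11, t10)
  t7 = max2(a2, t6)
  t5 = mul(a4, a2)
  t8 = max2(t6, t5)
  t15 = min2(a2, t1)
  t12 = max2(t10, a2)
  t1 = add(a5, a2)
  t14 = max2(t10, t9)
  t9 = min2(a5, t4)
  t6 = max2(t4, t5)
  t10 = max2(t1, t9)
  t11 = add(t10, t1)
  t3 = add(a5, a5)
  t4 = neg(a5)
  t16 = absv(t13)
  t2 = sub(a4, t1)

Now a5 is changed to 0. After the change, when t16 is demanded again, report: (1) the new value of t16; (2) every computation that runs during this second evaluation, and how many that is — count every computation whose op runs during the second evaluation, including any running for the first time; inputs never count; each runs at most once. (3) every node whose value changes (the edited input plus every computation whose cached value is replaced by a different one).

t16 now evaluates to 7.
Run set: t1, t4, t9, t10, t11, t13, t16 (7 run).
Changed values: a5, t1, t4, t9, t10, t11, t13, t16.

Initial pass — values computed on the first demand:
  t1 = add(8, 7) = 15
  t4 = neg(8) = -8
  t9 = min2(8, -8) = -8
  t10 = max2(15, -8) = 15
  t11 = add(15, 15) = 30
  t13 = min2(30, 15) = 15
  t16 = absv(15) = 15

Second demand — change propagation:
  t1: re-runs because a5 8->0; new result 7.
  t4: re-runs because a5 8->0; new result 0.
  t9: re-runs because a5 8->0; t4 -8->0; new result 0.
  t10: re-runs because t1 15->7; t9 -8->0; new result 7.
  t11: re-runs because t10 15->7; t1 15->7; new result 14.
  t13: re-runs because t11 30->14; t10 15->7; new result 7.
  t16: re-runs because t13 15->7; new result 7.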